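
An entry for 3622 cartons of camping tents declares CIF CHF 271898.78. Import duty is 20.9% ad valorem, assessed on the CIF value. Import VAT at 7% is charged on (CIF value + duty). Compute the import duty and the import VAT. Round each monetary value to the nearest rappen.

Import duty = 271898.78 × 20.9% = 56826.85
VAT base = CIF + duty = 271898.78 + 56826.85 = 328725.63
Import VAT = 328725.63 × 7% = 23010.79

Import duty: CHF 56826.85; import VAT: CHF 23010.79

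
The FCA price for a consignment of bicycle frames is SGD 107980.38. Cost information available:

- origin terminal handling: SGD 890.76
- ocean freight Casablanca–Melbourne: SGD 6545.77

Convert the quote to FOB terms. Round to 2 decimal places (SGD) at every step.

Not relevant to the conversion: freight — on the buyer under both terms; not part of either seller's price.
From FCA to FOB, the seller additionally bears: origin terminal.
FOB price = 107980.38 + 890.76 = 108871.14

FOB price: SGD 108871.14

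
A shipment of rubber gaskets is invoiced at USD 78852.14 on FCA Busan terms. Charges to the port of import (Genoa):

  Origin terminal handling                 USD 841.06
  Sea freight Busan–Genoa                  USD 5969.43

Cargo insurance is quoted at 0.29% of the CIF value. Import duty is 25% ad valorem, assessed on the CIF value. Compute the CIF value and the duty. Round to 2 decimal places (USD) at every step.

Let C be the CIF value. C = FCA price + pre-shipment costs + freight + 0.29% × C
C − 0.29% × C = 78852.14 + 841.06 + 5969.43
0.9971 × C = 85662.63
C = 85662.63 / 0.9971 = 85911.77
Insurance premium = 0.29% × 85911.77 = 249.14
Import duty = 85911.77 × 25% = 21477.94

CIF value: USD 85911.77; import duty: USD 21477.94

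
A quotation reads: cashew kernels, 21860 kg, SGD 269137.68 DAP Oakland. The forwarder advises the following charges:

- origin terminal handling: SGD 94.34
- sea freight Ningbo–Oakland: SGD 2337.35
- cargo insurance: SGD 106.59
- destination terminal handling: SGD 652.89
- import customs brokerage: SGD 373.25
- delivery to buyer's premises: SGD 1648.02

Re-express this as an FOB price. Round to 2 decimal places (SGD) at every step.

Not relevant to the conversion: origin terminal — on the seller under both DAP and FOB; already in the DAP price and stays in the FOB price. brokerage — on the buyer under both terms; not part of either seller's price.
From DAP to FOB, the seller no longer bears: freight, insurance, destination terminal, delivery.
FOB price = 269137.68 − 2337.35 − 106.59 − 652.89 − 1648.02 = 264392.83

FOB price: SGD 264392.83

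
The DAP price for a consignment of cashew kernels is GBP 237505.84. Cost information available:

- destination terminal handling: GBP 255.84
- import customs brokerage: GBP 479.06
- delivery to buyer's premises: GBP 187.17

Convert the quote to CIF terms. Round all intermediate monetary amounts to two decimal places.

CIF price: GBP 237062.83

Not relevant to the conversion: brokerage — on the buyer under both terms; not part of either seller's price.
From DAP to CIF, the seller no longer bears: destination terminal, delivery.
CIF price = 237505.84 − 255.84 − 187.17 = 237062.83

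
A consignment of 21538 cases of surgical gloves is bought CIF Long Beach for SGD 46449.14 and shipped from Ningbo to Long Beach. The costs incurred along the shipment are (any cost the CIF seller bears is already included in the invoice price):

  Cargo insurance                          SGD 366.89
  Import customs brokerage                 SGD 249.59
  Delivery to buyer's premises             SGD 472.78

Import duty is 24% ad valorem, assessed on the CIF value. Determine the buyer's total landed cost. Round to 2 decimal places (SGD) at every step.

Total landed cost: SGD 58319.30

CIF: the seller pays costs through ocean freight and marine insurance to the destination port.
Already in the invoice (seller's account under CIF): insurance — exclude.
The CIF price already equals the CIF value: 46449.14
Import duty = 46449.14 × 24% = 11147.79
Buyer bears: brokerage 249.59 + delivery 472.78 + duty 11147.79 = 11870.16
Landed cost = invoice 46449.14 + 11870.16 = 58319.30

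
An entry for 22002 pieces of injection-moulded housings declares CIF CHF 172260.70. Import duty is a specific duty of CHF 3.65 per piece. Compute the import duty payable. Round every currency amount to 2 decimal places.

Import duty = 22002 × 3.65 = 80307.30

Import duty: CHF 80307.30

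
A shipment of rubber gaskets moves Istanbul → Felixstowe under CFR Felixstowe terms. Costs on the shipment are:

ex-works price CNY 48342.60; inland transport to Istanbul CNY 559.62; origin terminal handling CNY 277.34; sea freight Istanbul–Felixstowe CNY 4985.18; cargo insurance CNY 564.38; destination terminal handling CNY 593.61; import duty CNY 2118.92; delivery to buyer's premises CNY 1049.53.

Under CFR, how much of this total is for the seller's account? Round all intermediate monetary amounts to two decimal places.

CFR: the seller pays costs through ocean freight to the destination port, but not insurance.
Seller's account: goods 48342.60 + inland to port 559.62 + origin terminal 277.34 + freight 4985.18 = 54164.74
Buyer's account: insurance 564.38 + destination terminal 593.61 + duty 2118.92 + delivery 1049.53 = 4326.44

Seller's account: CNY 54164.74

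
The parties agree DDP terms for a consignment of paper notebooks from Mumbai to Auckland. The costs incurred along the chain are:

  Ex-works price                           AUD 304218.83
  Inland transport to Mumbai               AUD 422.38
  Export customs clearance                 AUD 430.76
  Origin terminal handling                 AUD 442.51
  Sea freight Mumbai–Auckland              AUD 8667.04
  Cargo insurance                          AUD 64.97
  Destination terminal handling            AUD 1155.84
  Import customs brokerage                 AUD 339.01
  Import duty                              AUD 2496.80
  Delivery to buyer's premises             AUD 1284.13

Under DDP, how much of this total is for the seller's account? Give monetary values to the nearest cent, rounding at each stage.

Seller's account: AUD 319522.27

DDP: the seller bears all costs including import duty.
Seller's account: goods 304218.83 + inland to port 422.38 + export clearance 430.76 + origin terminal 442.51 + freight 8667.04 + insurance 64.97 + destination terminal 1155.84 + brokerage 339.01 + duty 2496.80 + delivery 1284.13 = 319522.27
Buyer's account: 0.00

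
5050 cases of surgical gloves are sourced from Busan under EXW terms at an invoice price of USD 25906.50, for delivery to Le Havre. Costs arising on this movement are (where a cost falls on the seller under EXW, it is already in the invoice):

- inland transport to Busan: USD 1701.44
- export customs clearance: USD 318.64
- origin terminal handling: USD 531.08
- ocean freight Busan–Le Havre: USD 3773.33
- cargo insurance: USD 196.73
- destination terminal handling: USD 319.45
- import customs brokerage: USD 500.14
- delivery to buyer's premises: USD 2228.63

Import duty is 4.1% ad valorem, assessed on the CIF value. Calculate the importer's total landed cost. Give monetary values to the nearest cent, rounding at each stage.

EXW: the seller makes goods available at their premises; the buyer bears all onward costs.
CIF value = EXW price + inland to port + export clearance + origin terminal + freight + insurance = 25906.50 + 1701.44 + 318.64 + 531.08 + 3773.33 + 196.73 = 32427.72
Import duty = 32427.72 × 4.1% = 1329.54
Buyer bears: inland to port 1701.44 + export clearance 318.64 + origin terminal 531.08 + freight 3773.33 + insurance 196.73 + destination terminal 319.45 + brokerage 500.14 + delivery 2228.63 + duty 1329.54 = 10898.98
Landed cost = invoice 25906.50 + 10898.98 = 36805.48

Total landed cost: USD 36805.48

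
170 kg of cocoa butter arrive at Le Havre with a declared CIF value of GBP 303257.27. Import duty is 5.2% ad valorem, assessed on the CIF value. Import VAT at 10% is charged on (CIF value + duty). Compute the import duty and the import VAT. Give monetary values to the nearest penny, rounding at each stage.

Import duty = 303257.27 × 5.2% = 15769.38
VAT base = CIF + duty = 303257.27 + 15769.38 = 319026.65
Import VAT = 319026.65 × 10% = 31902.67

Import duty: GBP 15769.38; import VAT: GBP 31902.67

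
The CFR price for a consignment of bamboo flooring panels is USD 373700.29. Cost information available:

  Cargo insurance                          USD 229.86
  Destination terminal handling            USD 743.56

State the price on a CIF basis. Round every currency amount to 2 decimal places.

CIF price: USD 373930.15

Not relevant to the conversion: destination terminal — on the buyer under both terms; not part of either seller's price.
From CFR to CIF, the seller additionally bears: insurance.
CIF price = 373700.29 + 229.86 = 373930.15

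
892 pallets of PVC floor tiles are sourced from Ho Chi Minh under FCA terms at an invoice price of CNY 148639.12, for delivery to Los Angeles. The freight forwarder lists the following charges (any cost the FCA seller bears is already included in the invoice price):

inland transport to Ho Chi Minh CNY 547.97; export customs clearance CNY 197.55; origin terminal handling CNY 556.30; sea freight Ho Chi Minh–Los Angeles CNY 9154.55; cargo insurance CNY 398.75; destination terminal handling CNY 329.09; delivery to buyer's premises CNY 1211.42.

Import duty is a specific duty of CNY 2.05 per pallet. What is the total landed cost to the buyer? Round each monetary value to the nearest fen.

FCA: the seller delivers export-cleared goods to the carrier; the buyer bears costs from that point.
Already in the invoice (seller's account under FCA): inland to port, export clearance — exclude.
CIF value = FCA price + origin terminal + freight + insurance = 148639.12 + 556.30 + 9154.55 + 398.75 = 158748.72
Import duty = 892 × 2.05 = 1828.60
Buyer bears: origin terminal 556.30 + freight 9154.55 + insurance 398.75 + destination terminal 329.09 + delivery 1211.42 + duty 1828.60 = 13478.71
Landed cost = invoice 148639.12 + 13478.71 = 162117.83

Total landed cost: CNY 162117.83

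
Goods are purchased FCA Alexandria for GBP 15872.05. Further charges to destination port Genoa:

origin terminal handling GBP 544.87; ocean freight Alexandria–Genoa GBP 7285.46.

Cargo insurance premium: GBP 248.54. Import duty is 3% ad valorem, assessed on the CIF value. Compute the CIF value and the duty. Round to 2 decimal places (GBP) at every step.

CIF value: GBP 23950.92; import duty: GBP 718.53

CIF = FCA price + pre-shipment costs + freight + insurance
CIF = 15872.05 + 544.87 + 7285.46 + 248.54 = 23950.92
Import duty = 23950.92 × 3% = 718.53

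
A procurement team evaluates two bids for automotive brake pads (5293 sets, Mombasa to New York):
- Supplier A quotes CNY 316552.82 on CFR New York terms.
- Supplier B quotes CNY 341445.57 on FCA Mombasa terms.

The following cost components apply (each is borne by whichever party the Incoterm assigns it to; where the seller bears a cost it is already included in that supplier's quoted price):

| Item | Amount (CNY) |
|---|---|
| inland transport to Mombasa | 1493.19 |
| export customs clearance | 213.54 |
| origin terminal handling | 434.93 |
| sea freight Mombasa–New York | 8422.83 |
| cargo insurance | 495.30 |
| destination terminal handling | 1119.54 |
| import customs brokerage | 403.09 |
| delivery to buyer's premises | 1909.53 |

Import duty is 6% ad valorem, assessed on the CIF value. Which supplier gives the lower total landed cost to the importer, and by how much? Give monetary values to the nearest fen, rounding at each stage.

Supplier A is cheaper by CNY 35775.54

Supplier A (CFR):
CIF value = CFR price + insurance = 316552.82 + 495.30 = 317048.12
Import duty = 317048.12 × 6% = 19022.89
Buyer bears (A): 495.30 + 1119.54 + 403.09 + 1909.53 = 3927.46
Landed cost (A) = invoice 316552.82 + 3927.46 + duty 19022.89 = 339503.17
Supplier B (FCA):
CIF value = FCA price + origin terminal + freight + insurance = 341445.57 + 434.93 + 8422.83 + 495.30 = 350798.63
Import duty = 350798.63 × 6% = 21047.92
Buyer bears (B): 434.93 + 8422.83 + 495.30 + 1119.54 + 403.09 + 1909.53 = 12785.22
Landed cost (B) = invoice 341445.57 + 12785.22 + duty 21047.92 = 375278.71
Difference = |339503.17 − 375278.71| = 35775.54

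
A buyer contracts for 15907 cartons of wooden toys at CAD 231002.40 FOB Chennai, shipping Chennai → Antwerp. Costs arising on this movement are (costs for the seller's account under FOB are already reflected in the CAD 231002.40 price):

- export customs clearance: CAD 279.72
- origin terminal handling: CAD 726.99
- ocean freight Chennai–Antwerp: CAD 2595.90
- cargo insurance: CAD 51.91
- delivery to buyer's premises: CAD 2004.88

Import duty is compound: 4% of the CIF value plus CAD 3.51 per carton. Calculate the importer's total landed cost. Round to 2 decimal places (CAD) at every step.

Total landed cost: CAD 300834.67

FOB: the seller bears costs until goods are on board at the origin port; the buyer bears freight, insurance and all costs thereafter.
Already in the invoice (seller's account under FOB): export clearance, origin terminal — exclude.
CIF value = FOB price + freight + insurance = 231002.40 + 2595.90 + 51.91 = 233650.21
Ad valorem component: 233650.21 × 4% = 9346.01
Specific component: 15907 × 3.51 = 55833.57
Import duty = 9346.01 + 55833.57 = 65179.58
Buyer bears: freight 2595.90 + insurance 51.91 + delivery 2004.88 + duty 65179.58 = 69832.27
Landed cost = invoice 231002.40 + 69832.27 = 300834.67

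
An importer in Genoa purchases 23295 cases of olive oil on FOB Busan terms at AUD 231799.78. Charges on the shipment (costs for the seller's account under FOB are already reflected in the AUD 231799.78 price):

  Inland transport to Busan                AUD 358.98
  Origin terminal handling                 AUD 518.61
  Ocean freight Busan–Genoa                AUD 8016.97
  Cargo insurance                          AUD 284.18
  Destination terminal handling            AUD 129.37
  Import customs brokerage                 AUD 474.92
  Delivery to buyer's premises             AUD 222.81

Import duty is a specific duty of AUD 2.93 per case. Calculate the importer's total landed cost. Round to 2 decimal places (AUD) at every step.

FOB: the seller bears costs until goods are on board at the origin port; the buyer bears freight, insurance and all costs thereafter.
Already in the invoice (seller's account under FOB): inland to port, origin terminal — exclude.
CIF value = FOB price + freight + insurance = 231799.78 + 8016.97 + 284.18 = 240100.93
Import duty = 23295 × 2.93 = 68254.35
Buyer bears: freight 8016.97 + insurance 284.18 + destination terminal 129.37 + brokerage 474.92 + delivery 222.81 + duty 68254.35 = 77382.60
Landed cost = invoice 231799.78 + 77382.60 = 309182.38

Total landed cost: AUD 309182.38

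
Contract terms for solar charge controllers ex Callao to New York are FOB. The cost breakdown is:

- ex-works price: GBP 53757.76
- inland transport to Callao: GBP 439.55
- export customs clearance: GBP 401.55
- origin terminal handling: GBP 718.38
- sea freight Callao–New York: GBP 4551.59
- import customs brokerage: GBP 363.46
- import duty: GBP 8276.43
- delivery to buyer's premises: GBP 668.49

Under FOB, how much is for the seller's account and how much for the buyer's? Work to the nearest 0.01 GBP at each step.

FOB: the seller bears costs until goods are on board at the origin port; the buyer bears freight, insurance and all costs thereafter.
Seller's account: goods 53757.76 + inland to port 439.55 + export clearance 401.55 + origin terminal 718.38 = 55317.24
Buyer's account: freight 4551.59 + brokerage 363.46 + duty 8276.43 + delivery 668.49 = 13859.97

Seller: GBP 55317.24; buyer: GBP 13859.97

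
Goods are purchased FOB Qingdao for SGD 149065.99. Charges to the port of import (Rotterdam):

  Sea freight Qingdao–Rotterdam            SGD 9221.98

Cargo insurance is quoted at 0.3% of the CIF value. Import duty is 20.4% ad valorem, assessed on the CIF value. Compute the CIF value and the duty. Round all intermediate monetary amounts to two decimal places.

Let C be the CIF value. C = FOB price + freight + 0.3% × C
C − 0.3% × C = 149065.99 + 9221.98
0.997 × C = 158287.97
C = 158287.97 / 0.997 = 158764.26
Insurance premium = 0.3% × 158764.26 = 476.29
Import duty = 158764.26 × 20.4% = 32387.91

CIF value: SGD 158764.26; import duty: SGD 32387.91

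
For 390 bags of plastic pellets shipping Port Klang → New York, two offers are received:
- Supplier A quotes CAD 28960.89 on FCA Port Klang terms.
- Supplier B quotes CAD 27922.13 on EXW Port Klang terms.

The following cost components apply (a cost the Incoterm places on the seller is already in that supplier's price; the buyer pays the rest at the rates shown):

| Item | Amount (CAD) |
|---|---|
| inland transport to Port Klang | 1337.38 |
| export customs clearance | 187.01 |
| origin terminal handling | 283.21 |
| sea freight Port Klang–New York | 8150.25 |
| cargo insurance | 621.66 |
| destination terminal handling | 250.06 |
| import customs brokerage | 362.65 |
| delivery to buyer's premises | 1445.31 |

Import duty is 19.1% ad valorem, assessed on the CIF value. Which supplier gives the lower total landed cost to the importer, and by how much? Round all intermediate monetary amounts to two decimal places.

Supplier A is cheaper by CAD 578.38

Supplier A (FCA):
CIF value = FCA price + origin terminal + freight + insurance = 28960.89 + 283.21 + 8150.25 + 621.66 = 38016.01
Import duty = 38016.01 × 19.1% = 7261.06
Buyer bears (A): 283.21 + 8150.25 + 621.66 + 250.06 + 362.65 + 1445.31 = 11113.14
Landed cost (A) = invoice 28960.89 + 11113.14 + duty 7261.06 = 47335.09
Supplier B (EXW):
CIF value = EXW price + inland to port + export clearance + origin terminal + freight + insurance = 27922.13 + 1337.38 + 187.01 + 283.21 + 8150.25 + 621.66 = 38501.64
Import duty = 38501.64 × 19.1% = 7353.81
Buyer bears (B): 1337.38 + 187.01 + 283.21 + 8150.25 + 621.66 + 250.06 + 362.65 + 1445.31 = 12637.53
Landed cost (B) = invoice 27922.13 + 12637.53 + duty 7353.81 = 47913.47
Difference = |47335.09 − 47913.47| = 578.38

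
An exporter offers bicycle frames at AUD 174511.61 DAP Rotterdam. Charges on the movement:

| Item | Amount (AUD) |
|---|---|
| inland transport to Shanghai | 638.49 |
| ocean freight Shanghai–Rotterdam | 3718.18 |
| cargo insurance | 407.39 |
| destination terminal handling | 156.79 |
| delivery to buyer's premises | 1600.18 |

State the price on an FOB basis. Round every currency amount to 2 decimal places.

FOB price: AUD 168629.07

Not relevant to the conversion: inland to port — on the seller under both DAP and FOB; already in the DAP price and stays in the FOB price.
From DAP to FOB, the seller no longer bears: freight, insurance, destination terminal, delivery.
FOB price = 174511.61 − 3718.18 − 407.39 − 156.79 − 1600.18 = 168629.07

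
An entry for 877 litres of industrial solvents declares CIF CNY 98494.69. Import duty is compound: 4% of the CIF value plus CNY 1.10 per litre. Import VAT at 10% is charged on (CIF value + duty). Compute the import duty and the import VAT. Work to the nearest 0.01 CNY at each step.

Import duty: CNY 4904.49; import VAT: CNY 10339.92

Ad valorem component: 98494.69 × 4% = 3939.79
Specific component: 877 × 1.10 = 964.70
Import duty = 3939.79 + 964.70 = 4904.49
VAT base = CIF + duty = 98494.69 + 4904.49 = 103399.18
Import VAT = 103399.18 × 10% = 10339.92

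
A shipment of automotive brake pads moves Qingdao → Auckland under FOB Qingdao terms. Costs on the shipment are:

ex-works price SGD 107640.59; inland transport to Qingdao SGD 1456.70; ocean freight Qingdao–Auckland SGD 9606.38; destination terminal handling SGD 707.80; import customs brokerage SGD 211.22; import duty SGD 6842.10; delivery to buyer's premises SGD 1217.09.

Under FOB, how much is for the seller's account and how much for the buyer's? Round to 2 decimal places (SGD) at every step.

Seller: SGD 109097.29; buyer: SGD 18584.59

FOB: the seller bears costs until goods are on board at the origin port; the buyer bears freight, insurance and all costs thereafter.
Seller's account: goods 107640.59 + inland to port 1456.70 = 109097.29
Buyer's account: freight 9606.38 + destination terminal 707.80 + brokerage 211.22 + duty 6842.10 + delivery 1217.09 = 18584.59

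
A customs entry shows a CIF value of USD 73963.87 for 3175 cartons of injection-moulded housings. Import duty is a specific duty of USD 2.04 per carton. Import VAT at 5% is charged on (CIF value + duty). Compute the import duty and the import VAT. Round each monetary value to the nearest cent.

Import duty: USD 6477.00; import VAT: USD 4022.04

Import duty = 3175 × 2.04 = 6477.00
VAT base = CIF + duty = 73963.87 + 6477.00 = 80440.87
Import VAT = 80440.87 × 5% = 4022.04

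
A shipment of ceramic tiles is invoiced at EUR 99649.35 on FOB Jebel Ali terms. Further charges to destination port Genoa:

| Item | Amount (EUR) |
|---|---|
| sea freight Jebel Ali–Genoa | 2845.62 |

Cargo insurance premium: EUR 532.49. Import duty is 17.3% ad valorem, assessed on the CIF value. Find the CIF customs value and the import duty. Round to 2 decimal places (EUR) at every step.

CIF value: EUR 103027.46; import duty: EUR 17823.75

CIF = FOB price + freight + insurance
CIF = 99649.35 + 2845.62 + 532.49 = 103027.46
Import duty = 103027.46 × 17.3% = 17823.75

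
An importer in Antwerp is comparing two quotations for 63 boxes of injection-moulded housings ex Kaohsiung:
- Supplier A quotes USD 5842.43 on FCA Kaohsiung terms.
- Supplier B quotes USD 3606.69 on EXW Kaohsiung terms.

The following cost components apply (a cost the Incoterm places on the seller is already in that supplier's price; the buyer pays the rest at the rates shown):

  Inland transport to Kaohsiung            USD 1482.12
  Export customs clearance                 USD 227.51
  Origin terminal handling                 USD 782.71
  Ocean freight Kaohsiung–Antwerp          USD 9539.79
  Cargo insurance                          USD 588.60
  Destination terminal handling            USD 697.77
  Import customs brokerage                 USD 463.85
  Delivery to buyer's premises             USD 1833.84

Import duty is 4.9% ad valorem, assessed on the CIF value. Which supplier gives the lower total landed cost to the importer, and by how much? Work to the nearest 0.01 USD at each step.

Supplier A (FCA):
CIF value = FCA price + origin terminal + freight + insurance = 5842.43 + 782.71 + 9539.79 + 588.60 = 16753.53
Import duty = 16753.53 × 4.9% = 820.92
Buyer bears (A): 782.71 + 9539.79 + 588.60 + 697.77 + 463.85 + 1833.84 = 13906.56
Landed cost (A) = invoice 5842.43 + 13906.56 + duty 820.92 = 20569.91
Supplier B (EXW):
CIF value = EXW price + inland to port + export clearance + origin terminal + freight + insurance = 3606.69 + 1482.12 + 227.51 + 782.71 + 9539.79 + 588.60 = 16227.42
Import duty = 16227.42 × 4.9% = 795.14
Buyer bears (B): 1482.12 + 227.51 + 782.71 + 9539.79 + 588.60 + 697.77 + 463.85 + 1833.84 = 15616.19
Landed cost (B) = invoice 3606.69 + 15616.19 + duty 795.14 = 20018.02
Difference = |20569.91 − 20018.02| = 551.89

Supplier B is cheaper by USD 551.89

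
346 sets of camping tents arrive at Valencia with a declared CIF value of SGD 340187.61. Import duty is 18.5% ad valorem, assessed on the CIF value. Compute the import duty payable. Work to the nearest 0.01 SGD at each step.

Import duty: SGD 62934.71

Import duty = 340187.61 × 18.5% = 62934.71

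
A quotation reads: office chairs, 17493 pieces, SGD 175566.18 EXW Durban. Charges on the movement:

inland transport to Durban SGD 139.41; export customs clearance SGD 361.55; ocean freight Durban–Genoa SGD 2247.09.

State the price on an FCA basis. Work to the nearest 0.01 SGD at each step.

FCA price: SGD 176067.14

Not relevant to the conversion: freight — on the buyer under both terms; not part of either seller's price.
From EXW to FCA, the seller additionally bears: inland to port, export clearance.
FCA price = 175566.18 + 139.41 + 361.55 = 176067.14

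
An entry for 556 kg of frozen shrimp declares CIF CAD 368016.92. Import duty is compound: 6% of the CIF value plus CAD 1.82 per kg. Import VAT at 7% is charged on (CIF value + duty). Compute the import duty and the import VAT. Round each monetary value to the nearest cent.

Import duty: CAD 23092.94; import VAT: CAD 27377.69

Ad valorem component: 368016.92 × 6% = 22081.02
Specific component: 556 × 1.82 = 1011.92
Import duty = 22081.02 + 1011.92 = 23092.94
VAT base = CIF + duty = 368016.92 + 23092.94 = 391109.86
Import VAT = 391109.86 × 7% = 27377.69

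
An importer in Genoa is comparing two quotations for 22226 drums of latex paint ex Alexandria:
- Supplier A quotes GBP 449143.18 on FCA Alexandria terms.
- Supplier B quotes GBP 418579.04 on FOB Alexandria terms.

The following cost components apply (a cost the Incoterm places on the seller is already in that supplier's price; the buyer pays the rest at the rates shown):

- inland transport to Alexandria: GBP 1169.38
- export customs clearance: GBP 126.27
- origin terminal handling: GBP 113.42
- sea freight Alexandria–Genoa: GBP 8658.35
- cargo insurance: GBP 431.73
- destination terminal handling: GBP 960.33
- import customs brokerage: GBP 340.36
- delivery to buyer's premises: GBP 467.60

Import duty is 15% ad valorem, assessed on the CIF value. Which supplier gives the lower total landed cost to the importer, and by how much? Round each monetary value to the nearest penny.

Supplier B is cheaper by GBP 35279.19

Supplier A (FCA):
CIF value = FCA price + origin terminal + freight + insurance = 449143.18 + 113.42 + 8658.35 + 431.73 = 458346.68
Import duty = 458346.68 × 15% = 68752.00
Buyer bears (A): 113.42 + 8658.35 + 431.73 + 960.33 + 340.36 + 467.60 = 10971.79
Landed cost (A) = invoice 449143.18 + 10971.79 + duty 68752.00 = 528866.97
Supplier B (FOB):
CIF value = FOB price + freight + insurance = 418579.04 + 8658.35 + 431.73 = 427669.12
Import duty = 427669.12 × 15% = 64150.37
Buyer bears (B): 8658.35 + 431.73 + 960.33 + 340.36 + 467.60 = 10858.37
Landed cost (B) = invoice 418579.04 + 10858.37 + duty 64150.37 = 493587.78
Difference = |528866.97 − 493587.78| = 35279.19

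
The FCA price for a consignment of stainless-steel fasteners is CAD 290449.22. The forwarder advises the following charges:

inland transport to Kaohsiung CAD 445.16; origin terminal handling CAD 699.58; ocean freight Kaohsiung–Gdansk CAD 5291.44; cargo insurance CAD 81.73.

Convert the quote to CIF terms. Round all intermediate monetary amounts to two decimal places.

CIF price: CAD 296521.97

Not relevant to the conversion: inland to port — on the seller under both FCA and CIF; already in the FCA price and stays in the CIF price.
From FCA to CIF, the seller additionally bears: origin terminal, freight, insurance.
CIF price = 290449.22 + 699.58 + 5291.44 + 81.73 = 296521.97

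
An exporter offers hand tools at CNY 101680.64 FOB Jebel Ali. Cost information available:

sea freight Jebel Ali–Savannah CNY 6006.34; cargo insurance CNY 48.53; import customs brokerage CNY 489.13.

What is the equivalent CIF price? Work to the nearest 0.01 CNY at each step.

Not relevant to the conversion: brokerage — on the buyer under both terms; not part of either seller's price.
From FOB to CIF, the seller additionally bears: freight, insurance.
CIF price = 101680.64 + 6006.34 + 48.53 = 107735.51

CIF price: CNY 107735.51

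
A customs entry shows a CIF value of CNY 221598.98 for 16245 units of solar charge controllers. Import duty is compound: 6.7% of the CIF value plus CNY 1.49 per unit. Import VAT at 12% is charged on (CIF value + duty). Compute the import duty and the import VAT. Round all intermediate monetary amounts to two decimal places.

Import duty: CNY 39052.18; import VAT: CNY 31278.14

Ad valorem component: 221598.98 × 6.7% = 14847.13
Specific component: 16245 × 1.49 = 24205.05
Import duty = 14847.13 + 24205.05 = 39052.18
VAT base = CIF + duty = 221598.98 + 39052.18 = 260651.16
Import VAT = 260651.16 × 12% = 31278.14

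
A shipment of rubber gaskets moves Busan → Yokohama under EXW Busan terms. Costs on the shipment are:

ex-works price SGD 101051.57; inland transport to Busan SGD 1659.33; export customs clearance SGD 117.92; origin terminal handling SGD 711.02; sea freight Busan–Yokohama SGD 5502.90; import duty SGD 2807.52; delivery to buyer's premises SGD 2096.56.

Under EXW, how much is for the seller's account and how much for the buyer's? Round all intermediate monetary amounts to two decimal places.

Seller: SGD 101051.57; buyer: SGD 12895.25

EXW: the seller makes goods available at their premises; the buyer bears all onward costs.
Seller's account: goods 101051.57 = 101051.57
Buyer's account: inland to port 1659.33 + export clearance 117.92 + origin terminal 711.02 + freight 5502.90 + duty 2807.52 + delivery 2096.56 = 12895.25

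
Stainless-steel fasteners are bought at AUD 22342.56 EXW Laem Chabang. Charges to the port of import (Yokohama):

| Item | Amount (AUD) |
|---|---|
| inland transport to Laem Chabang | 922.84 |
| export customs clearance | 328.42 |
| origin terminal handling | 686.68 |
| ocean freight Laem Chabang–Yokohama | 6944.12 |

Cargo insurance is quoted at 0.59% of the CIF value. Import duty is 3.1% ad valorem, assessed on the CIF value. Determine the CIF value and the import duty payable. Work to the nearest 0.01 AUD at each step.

CIF value: AUD 31409.94; import duty: AUD 973.71

Let C be the CIF value. C = EXW price + pre-shipment costs + freight + 0.59% × C
C − 0.59% × C = 22342.56 + 922.84 + 328.42 + 686.68 + 6944.12
0.9941 × C = 31224.62
C = 31224.62 / 0.9941 = 31409.94
Insurance premium = 0.59% × 31409.94 = 185.32
Import duty = 31409.94 × 3.1% = 973.71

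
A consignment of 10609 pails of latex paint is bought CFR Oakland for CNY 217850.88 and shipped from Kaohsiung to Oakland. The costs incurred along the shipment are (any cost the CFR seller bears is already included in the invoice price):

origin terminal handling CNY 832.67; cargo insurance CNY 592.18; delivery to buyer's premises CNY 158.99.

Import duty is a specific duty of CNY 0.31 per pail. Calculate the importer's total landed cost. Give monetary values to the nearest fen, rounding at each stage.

Total landed cost: CNY 221890.84

CFR: the seller pays costs through ocean freight to the destination port, but not insurance.
Already in the invoice (seller's account under CFR): origin terminal — exclude.
CIF value = CFR price + insurance = 217850.88 + 592.18 = 218443.06
Import duty = 10609 × 0.31 = 3288.79
Buyer bears: insurance 592.18 + delivery 158.99 + duty 3288.79 = 4039.96
Landed cost = invoice 217850.88 + 4039.96 = 221890.84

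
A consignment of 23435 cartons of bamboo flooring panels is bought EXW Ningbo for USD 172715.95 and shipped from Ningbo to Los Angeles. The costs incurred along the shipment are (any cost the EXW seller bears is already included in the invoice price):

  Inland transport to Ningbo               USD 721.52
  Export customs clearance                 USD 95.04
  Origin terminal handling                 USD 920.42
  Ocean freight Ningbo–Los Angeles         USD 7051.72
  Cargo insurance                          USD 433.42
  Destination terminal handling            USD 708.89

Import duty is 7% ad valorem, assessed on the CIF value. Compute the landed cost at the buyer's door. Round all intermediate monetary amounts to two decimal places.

EXW: the seller makes goods available at their premises; the buyer bears all onward costs.
CIF value = EXW price + inland to port + export clearance + origin terminal + freight + insurance = 172715.95 + 721.52 + 95.04 + 920.42 + 7051.72 + 433.42 = 181938.07
Import duty = 181938.07 × 7% = 12735.66
Buyer bears: inland to port 721.52 + export clearance 95.04 + origin terminal 920.42 + freight 7051.72 + insurance 433.42 + destination terminal 708.89 + duty 12735.66 = 22666.67
Landed cost = invoice 172715.95 + 22666.67 = 195382.62

Total landed cost: USD 195382.62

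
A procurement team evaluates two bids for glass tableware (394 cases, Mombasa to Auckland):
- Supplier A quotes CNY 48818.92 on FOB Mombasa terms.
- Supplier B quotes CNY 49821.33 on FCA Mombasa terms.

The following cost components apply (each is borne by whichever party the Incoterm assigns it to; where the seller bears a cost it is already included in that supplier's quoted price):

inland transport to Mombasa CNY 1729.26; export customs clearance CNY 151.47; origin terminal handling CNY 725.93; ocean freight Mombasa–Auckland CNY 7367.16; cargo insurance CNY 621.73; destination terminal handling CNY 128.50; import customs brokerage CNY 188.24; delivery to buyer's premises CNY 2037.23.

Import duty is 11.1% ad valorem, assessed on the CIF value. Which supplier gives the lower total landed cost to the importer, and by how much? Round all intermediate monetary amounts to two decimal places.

Supplier A (FOB):
CIF value = FOB price + freight + insurance = 48818.92 + 7367.16 + 621.73 = 56807.81
Import duty = 56807.81 × 11.1% = 6305.67
Buyer bears (A): 7367.16 + 621.73 + 128.50 + 188.24 + 2037.23 = 10342.86
Landed cost (A) = invoice 48818.92 + 10342.86 + duty 6305.67 = 65467.45
Supplier B (FCA):
CIF value = FCA price + origin terminal + freight + insurance = 49821.33 + 725.93 + 7367.16 + 621.73 = 58536.15
Import duty = 58536.15 × 11.1% = 6497.51
Buyer bears (B): 725.93 + 7367.16 + 621.73 + 128.50 + 188.24 + 2037.23 = 11068.79
Landed cost (B) = invoice 49821.33 + 11068.79 + duty 6497.51 = 67387.63
Difference = |65467.45 − 67387.63| = 1920.18

Supplier A is cheaper by CNY 1920.18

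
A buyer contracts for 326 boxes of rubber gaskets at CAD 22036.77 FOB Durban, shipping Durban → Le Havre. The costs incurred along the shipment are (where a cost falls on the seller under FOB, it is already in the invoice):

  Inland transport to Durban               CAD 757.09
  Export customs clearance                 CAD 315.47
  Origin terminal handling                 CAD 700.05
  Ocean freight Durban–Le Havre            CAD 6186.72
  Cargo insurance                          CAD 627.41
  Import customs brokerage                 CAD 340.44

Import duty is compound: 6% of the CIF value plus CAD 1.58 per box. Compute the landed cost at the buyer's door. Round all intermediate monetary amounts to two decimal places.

Total landed cost: CAD 31437.47

FOB: the seller bears costs until goods are on board at the origin port; the buyer bears freight, insurance and all costs thereafter.
Already in the invoice (seller's account under FOB): inland to port, export clearance, origin terminal — exclude.
CIF value = FOB price + freight + insurance = 22036.77 + 6186.72 + 627.41 = 28850.90
Ad valorem component: 28850.90 × 6% = 1731.05
Specific component: 326 × 1.58 = 515.08
Import duty = 1731.05 + 515.08 = 2246.13
Buyer bears: freight 6186.72 + insurance 627.41 + brokerage 340.44 + duty 2246.13 = 9400.70
Landed cost = invoice 22036.77 + 9400.70 = 31437.47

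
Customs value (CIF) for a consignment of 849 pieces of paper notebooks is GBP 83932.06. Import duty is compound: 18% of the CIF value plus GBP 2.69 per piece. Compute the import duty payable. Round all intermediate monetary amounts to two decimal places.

Ad valorem component: 83932.06 × 18% = 15107.77
Specific component: 849 × 2.69 = 2283.81
Import duty = 15107.77 + 2283.81 = 17391.58

Import duty: GBP 17391.58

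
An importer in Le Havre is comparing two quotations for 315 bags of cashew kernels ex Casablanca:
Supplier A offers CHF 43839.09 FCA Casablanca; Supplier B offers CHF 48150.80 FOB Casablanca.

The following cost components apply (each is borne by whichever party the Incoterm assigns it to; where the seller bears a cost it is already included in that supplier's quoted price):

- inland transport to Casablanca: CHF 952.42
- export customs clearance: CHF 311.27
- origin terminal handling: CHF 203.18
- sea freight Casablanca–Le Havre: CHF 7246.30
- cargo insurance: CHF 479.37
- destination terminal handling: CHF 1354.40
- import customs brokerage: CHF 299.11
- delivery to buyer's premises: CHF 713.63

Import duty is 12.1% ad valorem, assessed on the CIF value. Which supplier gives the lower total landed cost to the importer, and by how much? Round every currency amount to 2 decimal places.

Supplier A is cheaper by CHF 4605.66

Supplier A (FCA):
CIF value = FCA price + origin terminal + freight + insurance = 43839.09 + 203.18 + 7246.30 + 479.37 = 51767.94
Import duty = 51767.94 × 12.1% = 6263.92
Buyer bears (A): 203.18 + 7246.30 + 479.37 + 1354.40 + 299.11 + 713.63 = 10295.99
Landed cost (A) = invoice 43839.09 + 10295.99 + duty 6263.92 = 60399.00
Supplier B (FOB):
CIF value = FOB price + freight + insurance = 48150.80 + 7246.30 + 479.37 = 55876.47
Import duty = 55876.47 × 12.1% = 6761.05
Buyer bears (B): 7246.30 + 479.37 + 1354.40 + 299.11 + 713.63 = 10092.81
Landed cost (B) = invoice 48150.80 + 10092.81 + duty 6761.05 = 65004.66
Difference = |60399.00 − 65004.66| = 4605.66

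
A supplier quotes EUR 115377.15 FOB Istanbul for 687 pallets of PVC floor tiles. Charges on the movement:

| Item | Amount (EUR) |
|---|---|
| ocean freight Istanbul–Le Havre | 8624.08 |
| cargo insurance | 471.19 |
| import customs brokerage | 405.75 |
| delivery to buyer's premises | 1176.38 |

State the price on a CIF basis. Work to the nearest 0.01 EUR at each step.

CIF price: EUR 124472.42

Not relevant to the conversion: delivery, brokerage — on the buyer under both terms; not part of either seller's price.
From FOB to CIF, the seller additionally bears: freight, insurance.
CIF price = 115377.15 + 8624.08 + 471.19 = 124472.42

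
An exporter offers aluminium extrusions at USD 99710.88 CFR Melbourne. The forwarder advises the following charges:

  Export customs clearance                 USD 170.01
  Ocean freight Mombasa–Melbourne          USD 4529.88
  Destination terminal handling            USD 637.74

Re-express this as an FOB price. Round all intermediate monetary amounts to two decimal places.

Not relevant to the conversion: export clearance — on the seller under both CFR and FOB; already in the CFR price and stays in the FOB price. destination terminal — on the buyer under both terms; not part of either seller's price.
From CFR to FOB, the seller no longer bears: freight.
FOB price = 99710.88 − 4529.88 = 95181.00

FOB price: USD 95181.00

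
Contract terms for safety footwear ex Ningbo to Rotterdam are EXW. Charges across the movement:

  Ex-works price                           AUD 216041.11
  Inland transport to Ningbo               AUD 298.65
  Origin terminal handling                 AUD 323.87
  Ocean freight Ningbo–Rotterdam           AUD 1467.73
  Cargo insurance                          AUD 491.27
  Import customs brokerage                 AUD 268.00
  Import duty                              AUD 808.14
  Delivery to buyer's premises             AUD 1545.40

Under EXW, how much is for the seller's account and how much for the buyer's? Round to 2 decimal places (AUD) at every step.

EXW: the seller makes goods available at their premises; the buyer bears all onward costs.
Seller's account: goods 216041.11 = 216041.11
Buyer's account: inland to port 298.65 + origin terminal 323.87 + freight 1467.73 + insurance 491.27 + brokerage 268.00 + duty 808.14 + delivery 1545.40 = 5203.06

Seller: AUD 216041.11; buyer: AUD 5203.06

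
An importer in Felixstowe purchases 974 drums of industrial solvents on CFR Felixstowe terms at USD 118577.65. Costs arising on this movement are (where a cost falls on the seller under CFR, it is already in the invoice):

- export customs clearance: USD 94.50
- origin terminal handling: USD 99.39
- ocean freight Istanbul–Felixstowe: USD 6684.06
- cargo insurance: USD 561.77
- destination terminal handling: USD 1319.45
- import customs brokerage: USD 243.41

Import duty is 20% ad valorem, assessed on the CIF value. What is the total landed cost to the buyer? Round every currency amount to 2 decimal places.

Total landed cost: USD 144530.16

CFR: the seller pays costs through ocean freight to the destination port, but not insurance.
Already in the invoice (seller's account under CFR): export clearance, origin terminal, freight — exclude.
CIF value = CFR price + insurance = 118577.65 + 561.77 = 119139.42
Import duty = 119139.42 × 20% = 23827.88
Buyer bears: insurance 561.77 + destination terminal 1319.45 + brokerage 243.41 + duty 23827.88 = 25952.51
Landed cost = invoice 118577.65 + 25952.51 = 144530.16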